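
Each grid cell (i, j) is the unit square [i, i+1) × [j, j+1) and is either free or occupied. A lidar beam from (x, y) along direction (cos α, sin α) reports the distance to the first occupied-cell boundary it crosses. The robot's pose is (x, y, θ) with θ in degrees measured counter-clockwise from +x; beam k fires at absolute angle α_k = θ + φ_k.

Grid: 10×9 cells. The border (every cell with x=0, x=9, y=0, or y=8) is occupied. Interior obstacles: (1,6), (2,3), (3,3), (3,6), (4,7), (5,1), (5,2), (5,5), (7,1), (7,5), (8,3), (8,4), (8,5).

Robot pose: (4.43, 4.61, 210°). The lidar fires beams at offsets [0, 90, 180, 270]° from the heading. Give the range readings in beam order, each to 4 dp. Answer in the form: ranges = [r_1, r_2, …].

beam 1: φ=0°, α=210°
  cosα=-0.8660 sinα=-0.5000 | (4,4) | tMaxX 0.4965 tMaxY 1.2200 | tΔX 1.1547 tΔY 2.0000
    t=0.4965 [x] (3,4)
    t=1.2200 [y] (3,3) — stop
  → r_1 = 1.2200
beam 2: φ=90°, α=300°
  cosα=0.5000 sinα=-0.8660 | (4,4) | tMaxX 1.1400 tMaxY 0.7044 | tΔX 2.0000 tΔY 1.1547
    t=0.7044 [y] (4,3)
    t=1.1400 [x] (5,3)
    t=1.8591 [y] (5,2) — stop
  → r_2 = 1.8591
beam 3: φ=180°, α=30°
  cosα=0.8660 sinα=0.5000 | (4,4) | tMaxX 0.6582 tMaxY 0.7800 | tΔX 1.1547 tΔY 2.0000
    t=0.6582 [x] (5,4)
    t=0.7800 [y] (5,5) — stop
  → r_3 = 0.7800
beam 4: φ=270°, α=120°
  cosα=-0.5000 sinα=0.8660 | (4,4) | tMaxX 0.8600 tMaxY 0.4503 | tΔX 2.0000 tΔY 1.1547
    t=0.4503 [y] (4,5)
    t=0.8600 [x] (3,5)
    t=1.6050 [y] (3,6) — stop
  → r_4 = 1.6050

ranges = [1.2200, 1.8591, 0.7800, 1.6050]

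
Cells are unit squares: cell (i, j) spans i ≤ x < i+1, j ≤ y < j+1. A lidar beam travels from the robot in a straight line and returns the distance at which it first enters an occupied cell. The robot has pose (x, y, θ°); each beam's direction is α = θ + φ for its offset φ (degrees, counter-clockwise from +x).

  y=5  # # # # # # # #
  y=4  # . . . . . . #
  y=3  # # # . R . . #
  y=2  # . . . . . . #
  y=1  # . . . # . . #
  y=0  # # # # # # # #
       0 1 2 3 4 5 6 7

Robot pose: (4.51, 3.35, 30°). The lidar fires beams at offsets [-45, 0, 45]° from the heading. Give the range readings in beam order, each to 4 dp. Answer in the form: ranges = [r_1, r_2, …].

ranges = [2.5778, 2.8752, 1.7082]

beam 1: φ=-45°, α=345°
  d=(0.9659,-0.2588)  start (4,3)  tX=0.5073 tY=1.3523  stride 1/|dx|=1.0353 1/|dy|=3.8637
    cross x-line → (5,3), t=0.5073
    cross y-line → (5,2), t=1.3523
    cross x-line → (6,2), t=1.5426
    cross x-line → (7,2), t=2.5778 (wall)
  → r_1 = 2.5778
beam 2: φ=0°, α=30°
  d=(0.8660,0.5000)  start (4,3)  tX=0.5658 tY=1.3000  stride 1/|dx|=1.1547 1/|dy|=2.0000
    cross x-line → (5,3), t=0.5658
    cross y-line → (5,4), t=1.3000
    cross x-line → (6,4), t=1.7205
    cross x-line → (7,4), t=2.8752 (wall)
  → r_2 = 2.8752
beam 3: φ=45°, α=75°
  d=(0.2588,0.9659)  start (4,3)  tX=1.8932 tY=0.6729  stride 1/|dx|=3.8637 1/|dy|=1.0353
    cross y-line → (4,4), t=0.6729
    cross y-line → (4,5), t=1.7082 (wall)
  → r_3 = 1.7082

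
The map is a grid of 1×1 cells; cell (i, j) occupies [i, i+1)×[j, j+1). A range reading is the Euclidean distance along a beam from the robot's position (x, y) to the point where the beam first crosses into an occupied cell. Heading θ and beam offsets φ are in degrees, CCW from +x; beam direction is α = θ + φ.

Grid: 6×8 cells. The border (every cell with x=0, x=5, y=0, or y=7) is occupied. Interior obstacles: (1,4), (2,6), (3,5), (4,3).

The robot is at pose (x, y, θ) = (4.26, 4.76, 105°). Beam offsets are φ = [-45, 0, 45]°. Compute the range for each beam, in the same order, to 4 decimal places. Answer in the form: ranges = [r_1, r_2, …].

beam 1: φ=-45°, α=60°
  direction (0.5000, 0.8660); cell (4,4); t to first gridline: x 1.4800, y 0.2771 (then +2.0000 / +1.1547)
    (4,5) via y @ 0.2771
    (4,6) via y @ 1.4318
    (5,6) via x @ 1.4800  # hit
  → r_1 = 1.4800
beam 2: φ=0°, α=105°
  direction (-0.2588, 0.9659); cell (4,4); t to first gridline: x 1.0046, y 0.2485 (then +3.8637 / +1.0353)
    (4,5) via y @ 0.2485
    (3,5) via x @ 1.0046  # hit
  → r_2 = 1.0046
beam 3: φ=45°, α=150°
  direction (-0.8660, 0.5000); cell (4,4); t to first gridline: x 0.3002, y 0.4800 (then +1.1547 / +2.0000)
    (3,4) via x @ 0.3002
    (3,5) via y @ 0.4800  # hit
  → r_3 = 0.4800

ranges = [1.4800, 1.0046, 0.4800]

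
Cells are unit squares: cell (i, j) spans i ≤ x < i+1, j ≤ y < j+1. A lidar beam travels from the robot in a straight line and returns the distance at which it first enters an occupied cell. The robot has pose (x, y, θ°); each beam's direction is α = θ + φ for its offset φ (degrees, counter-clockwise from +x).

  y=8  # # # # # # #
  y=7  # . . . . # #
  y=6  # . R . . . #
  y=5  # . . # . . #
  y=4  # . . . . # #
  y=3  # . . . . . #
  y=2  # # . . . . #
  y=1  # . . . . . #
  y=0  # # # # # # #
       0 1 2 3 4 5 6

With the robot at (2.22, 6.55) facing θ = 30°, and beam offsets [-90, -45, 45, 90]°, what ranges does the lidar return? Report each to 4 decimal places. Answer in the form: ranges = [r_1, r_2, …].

ranges = [1.5600, 3.9133, 1.5012, 1.6743]

beam 1: φ=-90°, α=300°
  cosα=0.5000 sinα=-0.8660 | (2,6) | tMaxX 1.5600 tMaxY 0.6351 | tΔX 2.0000 tΔY 1.1547
    t=0.6351 [y] (2,5)
    t=1.5600 [x] (3,5) — stop
  → r_1 = 1.5600
beam 2: φ=-45°, α=345°
  cosα=0.9659 sinα=-0.2588 | (2,6) | tMaxX 0.8075 tMaxY 2.1250 | tΔX 1.0353 tΔY 3.8637
    t=0.8075 [x] (3,6)
    t=1.8428 [x] (4,6)
    t=2.1250 [y] (4,5)
    t=2.8781 [x] (5,5)
    t=3.9133 [x] (6,5) — stop
  → r_2 = 3.9133
beam 3: φ=45°, α=75°
  cosα=0.2588 sinα=0.9659 | (2,6) | tMaxX 3.0137 tMaxY 0.4659 | tΔX 3.8637 tΔY 1.0353
    t=0.4659 [y] (2,7)
    t=1.5012 [y] (2,8) — stop
  → r_3 = 1.5012
beam 4: φ=90°, α=120°
  cosα=-0.5000 sinα=0.8660 | (2,6) | tMaxX 0.4400 tMaxY 0.5196 | tΔX 2.0000 tΔY 1.1547
    t=0.4400 [x] (1,6)
    t=0.5196 [y] (1,7)
    t=1.6743 [y] (1,8) — stop
  → r_4 = 1.6743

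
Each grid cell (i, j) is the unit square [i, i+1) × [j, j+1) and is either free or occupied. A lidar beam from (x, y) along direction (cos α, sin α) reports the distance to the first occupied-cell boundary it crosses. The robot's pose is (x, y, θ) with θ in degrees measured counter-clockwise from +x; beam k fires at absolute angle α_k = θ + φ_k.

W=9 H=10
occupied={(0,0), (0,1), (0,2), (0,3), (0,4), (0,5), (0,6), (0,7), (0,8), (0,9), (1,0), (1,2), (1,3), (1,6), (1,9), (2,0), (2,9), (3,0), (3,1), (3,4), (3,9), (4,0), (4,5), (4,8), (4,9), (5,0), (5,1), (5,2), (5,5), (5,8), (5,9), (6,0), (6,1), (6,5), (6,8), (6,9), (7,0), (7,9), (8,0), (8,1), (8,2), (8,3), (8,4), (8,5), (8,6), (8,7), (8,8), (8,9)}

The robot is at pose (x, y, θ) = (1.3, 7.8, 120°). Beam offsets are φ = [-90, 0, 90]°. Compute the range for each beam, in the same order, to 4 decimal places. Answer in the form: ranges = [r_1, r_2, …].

beam 1: φ=-90°, α=30°
  direction (0.8660, 0.5000); cell (1,7); t to first gridline: x 0.8083, y 0.4000 (then +1.1547 / +2.0000)
    (1,8) via y @ 0.4000
    (2,8) via x @ 0.8083
    (3,8) via x @ 1.9630
    (3,9) via y @ 2.4000  # hit
  → r_1 = 2.4000
beam 2: φ=0°, α=120°
  direction (-0.5000, 0.8660); cell (1,7); t to first gridline: x 0.6000, y 0.2309 (then +2.0000 / +1.1547)
    (1,8) via y @ 0.2309
    (0,8) via x @ 0.6000  # hit
  → r_2 = 0.6000
beam 3: φ=90°, α=210°
  direction (-0.8660, -0.5000); cell (1,7); t to first gridline: x 0.3464, y 1.6000 (then +1.1547 / +2.0000)
    (0,7) via x @ 0.3464  # hit
  → r_3 = 0.3464

ranges = [2.4000, 0.6000, 0.3464]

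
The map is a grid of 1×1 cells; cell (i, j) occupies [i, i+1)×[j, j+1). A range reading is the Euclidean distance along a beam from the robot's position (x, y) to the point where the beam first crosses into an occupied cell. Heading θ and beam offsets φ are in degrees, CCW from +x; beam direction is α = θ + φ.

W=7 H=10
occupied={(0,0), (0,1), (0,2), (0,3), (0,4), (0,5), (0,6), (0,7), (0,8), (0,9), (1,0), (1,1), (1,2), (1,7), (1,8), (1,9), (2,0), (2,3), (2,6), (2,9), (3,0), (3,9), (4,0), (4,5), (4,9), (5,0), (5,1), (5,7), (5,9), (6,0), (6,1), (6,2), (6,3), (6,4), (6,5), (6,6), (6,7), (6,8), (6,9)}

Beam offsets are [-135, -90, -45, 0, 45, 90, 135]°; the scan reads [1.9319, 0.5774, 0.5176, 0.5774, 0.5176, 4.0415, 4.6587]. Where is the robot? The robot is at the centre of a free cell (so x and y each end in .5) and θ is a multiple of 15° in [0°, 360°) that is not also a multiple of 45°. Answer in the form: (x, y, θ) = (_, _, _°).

The pose lattice has 31·16 = 496 candidates. Test each by forward raycasting.
  (5.5, 6.5, 15°): beam 1 = 1.0000 ≠ 1.9319 ✗
  (4.5, 8.5, 195°): beam 1 = 0.5774 ≠ 1.9319 ✗
  (3.5, 1.5, 195°): beam 1 = 5.0000 ≠ 1.9319 ✗
  (4.5, 6.5, 210°): beam 1 = 2.5882 ≠ 1.9319 ✗
  …
  (5.5, 6.5, 60°): r_1=1.9319, r_2=0.5774, r_3=0.5176, r_4=0.5774, r_5=0.5176, r_6=4.0415, r_7=4.6587 — all match ✓
Unique over the lattice → pose = (5.5, 6.5, 60°).

(x, y, θ) = (5.5, 6.5, 60°)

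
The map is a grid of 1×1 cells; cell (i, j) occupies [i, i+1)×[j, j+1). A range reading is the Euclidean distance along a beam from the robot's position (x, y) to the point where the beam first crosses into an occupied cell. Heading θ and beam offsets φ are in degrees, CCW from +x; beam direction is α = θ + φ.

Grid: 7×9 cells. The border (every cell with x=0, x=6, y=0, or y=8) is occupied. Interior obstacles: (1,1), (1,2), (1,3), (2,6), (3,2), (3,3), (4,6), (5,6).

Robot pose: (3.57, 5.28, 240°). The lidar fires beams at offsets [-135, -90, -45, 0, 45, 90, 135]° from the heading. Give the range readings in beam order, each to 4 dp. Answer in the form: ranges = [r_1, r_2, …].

beam 1: φ=-135°, α=105°
  d=(-0.2588,0.9659)  start (3,5)  tX=2.2023 tY=0.7454  stride 1/|dx|=3.8637 1/|dy|=1.0353
    cross y-line → (3,6), t=0.7454
    cross y-line → (3,7), t=1.7807
    cross x-line → (2,7), t=2.2023
    cross y-line → (2,8), t=2.8160 (wall)
  → r_1 = 2.8160
beam 2: φ=-90°, α=150°
  d=(-0.8660,0.5000)  start (3,5)  tX=0.6582 tY=1.4400  stride 1/|dx|=1.1547 1/|dy|=2.0000
    cross x-line → (2,5), t=0.6582
    cross y-line → (2,6), t=1.4400 (wall)
  → r_2 = 1.4400
beam 3: φ=-45°, α=195°
  d=(-0.9659,-0.2588)  start (3,5)  tX=0.5901 tY=1.0818  stride 1/|dx|=1.0353 1/|dy|=3.8637
    cross x-line → (2,5), t=0.5901
    cross y-line → (2,4), t=1.0818
    cross x-line → (1,4), t=1.6254
    cross x-line → (0,4), t=2.6607 (wall)
  → r_3 = 2.6607
beam 4: φ=0°, α=240°
  d=(-0.5000,-0.8660)  start (3,5)  tX=1.1400 tY=0.3233  stride 1/|dx|=2.0000 1/|dy|=1.1547
    cross y-line → (3,4), t=0.3233
    cross x-line → (2,4), t=1.1400
    cross y-line → (2,3), t=1.4780
    cross y-line → (2,2), t=2.6327
    cross x-line → (1,2), t=3.1400 (wall)
  → r_4 = 3.1400
beam 5: φ=45°, α=285°
  d=(0.2588,-0.9659)  start (3,5)  tX=1.6614 tY=0.2899  stride 1/|dx|=3.8637 1/|dy|=1.0353
    cross y-line → (3,4), t=0.2899
    cross y-line → (3,3), t=1.3252 (wall)
  → r_5 = 1.3252
beam 6: φ=90°, α=330°
  d=(0.8660,-0.5000)  start (3,5)  tX=0.4965 tY=0.5600  stride 1/|dx|=1.1547 1/|dy|=2.0000
    cross x-line → (4,5), t=0.4965
    cross y-line → (4,4), t=0.5600
    cross x-line → (5,4), t=1.6512
    cross y-line → (5,3), t=2.5600
    cross x-line → (6,3), t=2.8059 (wall)
  → r_6 = 2.8059
beam 7: φ=135°, α=15°
  d=(0.9659,0.2588)  start (3,5)  tX=0.4452 tY=2.7819  stride 1/|dx|=1.0353 1/|dy|=3.8637
    cross x-line → (4,5), t=0.4452
    cross x-line → (5,5), t=1.4804
    cross x-line → (6,5), t=2.5157 (wall)
  → r_7 = 2.5157

ranges = [2.8160, 1.4400, 2.6607, 3.1400, 1.3252, 2.8059, 2.5157]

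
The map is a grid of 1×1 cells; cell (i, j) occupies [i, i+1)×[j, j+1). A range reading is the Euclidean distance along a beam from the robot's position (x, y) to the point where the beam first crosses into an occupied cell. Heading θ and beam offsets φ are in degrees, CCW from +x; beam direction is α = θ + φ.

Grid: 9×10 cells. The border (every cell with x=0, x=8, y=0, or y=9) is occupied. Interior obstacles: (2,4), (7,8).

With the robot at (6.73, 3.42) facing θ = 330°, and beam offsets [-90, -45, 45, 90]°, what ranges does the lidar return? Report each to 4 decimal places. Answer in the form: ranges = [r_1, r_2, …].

ranges = [2.7944, 2.5054, 1.3148, 2.5400]

beam 1: φ=-90°, α=240°
  d=(-0.5000,-0.8660)  start (6,3)  tX=1.4600 tY=0.4850  stride 1/|dx|=2.0000 1/|dy|=1.1547
    cross y-line → (6,2), t=0.4850
    cross x-line → (5,2), t=1.4600
    cross y-line → (5,1), t=1.6397
    cross y-line → (5,0), t=2.7944 (wall)
  → r_1 = 2.7944
beam 2: φ=-45°, α=285°
  d=(0.2588,-0.9659)  start (6,3)  tX=1.0432 tY=0.4348  stride 1/|dx|=3.8637 1/|dy|=1.0353
    cross y-line → (6,2), t=0.4348
    cross x-line → (7,2), t=1.0432
    cross y-line → (7,1), t=1.4701
    cross y-line → (7,0), t=2.5054 (wall)
  → r_2 = 2.5054
beam 3: φ=45°, α=15°
  d=(0.9659,0.2588)  start (6,3)  tX=0.2795 tY=2.2409  stride 1/|dx|=1.0353 1/|dy|=3.8637
    cross x-line → (7,3), t=0.2795
    cross x-line → (8,3), t=1.3148 (wall)
  → r_3 = 1.3148
beam 4: φ=90°, α=60°
  d=(0.5000,0.8660)  start (6,3)  tX=0.5400 tY=0.6697  stride 1/|dx|=2.0000 1/|dy|=1.1547
    cross x-line → (7,3), t=0.5400
    cross y-line → (7,4), t=0.6697
    cross y-line → (7,5), t=1.8244
    cross x-line → (8,5), t=2.5400 (wall)
  → r_4 = 2.5400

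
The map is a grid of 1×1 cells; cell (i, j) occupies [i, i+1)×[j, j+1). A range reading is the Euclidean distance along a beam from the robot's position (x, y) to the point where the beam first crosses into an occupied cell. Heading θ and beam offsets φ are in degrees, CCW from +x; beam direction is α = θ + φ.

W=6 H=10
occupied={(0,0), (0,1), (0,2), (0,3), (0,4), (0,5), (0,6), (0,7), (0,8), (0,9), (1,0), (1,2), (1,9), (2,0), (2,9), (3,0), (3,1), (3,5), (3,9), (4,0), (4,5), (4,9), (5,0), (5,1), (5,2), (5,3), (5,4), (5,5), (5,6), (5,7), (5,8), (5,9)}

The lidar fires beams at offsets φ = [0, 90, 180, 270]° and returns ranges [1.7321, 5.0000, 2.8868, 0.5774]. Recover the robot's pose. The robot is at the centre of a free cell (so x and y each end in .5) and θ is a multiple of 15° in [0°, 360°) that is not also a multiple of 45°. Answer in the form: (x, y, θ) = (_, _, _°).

The pose lattice has 28·16 = 448 candidates. Test each by forward raycasting.
  (2.5, 7.5, 285°): beam 1 = 1.9319 ≠ 1.7321 ✗
  (2.5, 1.5, 345°): beam 1 = 0.5176 ≠ 1.7321 ✗
  (4.5, 3.5, 195°): beam 1 = 2.5882 ≠ 1.7321 ✗
  (1.5, 6.5, 15°): beam 1 = 3.6235 ≠ 1.7321 ✗
  (4.5, 7.5, 120°): beam 2 = 4.0415 ≠ 5.0000 ✗
  …
  (3.5, 2.5, 30°): r_1=1.7321, r_2=5.0000, r_3=2.8868, r_4=0.5774 — all match ✓
No second candidate reproduces the full scan.

(x, y, θ) = (3.5, 2.5, 30°)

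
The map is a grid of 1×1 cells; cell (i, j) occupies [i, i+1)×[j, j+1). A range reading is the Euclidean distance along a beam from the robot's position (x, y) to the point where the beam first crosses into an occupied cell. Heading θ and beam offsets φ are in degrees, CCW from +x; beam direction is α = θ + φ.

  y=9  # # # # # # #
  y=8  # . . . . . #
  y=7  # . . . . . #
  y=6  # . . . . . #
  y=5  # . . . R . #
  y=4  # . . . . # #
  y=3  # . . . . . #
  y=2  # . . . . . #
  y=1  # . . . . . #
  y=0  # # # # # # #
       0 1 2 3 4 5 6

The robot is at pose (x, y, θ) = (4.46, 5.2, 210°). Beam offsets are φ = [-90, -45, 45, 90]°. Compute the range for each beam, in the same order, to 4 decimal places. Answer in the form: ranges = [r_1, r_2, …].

beam 1: φ=-90°, α=120°
  d=(-0.5000,0.8660)  start (4,5)  tX=0.9200 tY=0.9238  stride 1/|dx|=2.0000 1/|dy|=1.1547
    cross x-line → (3,5), t=0.9200
    cross y-line → (3,6), t=0.9238
    cross y-line → (3,7), t=2.0785
    cross x-line → (2,7), t=2.9200
    cross y-line → (2,8), t=3.2332
    cross y-line → (2,9), t=4.3879 (wall)
  → r_1 = 4.3879
beam 2: φ=-45°, α=165°
  d=(-0.9659,0.2588)  start (4,5)  tX=0.4762 tY=3.0910  stride 1/|dx|=1.0353 1/|dy|=3.8637
    cross x-line → (3,5), t=0.4762
    cross x-line → (2,5), t=1.5115
    cross x-line → (1,5), t=2.5468
    cross y-line → (1,6), t=3.0910
    cross x-line → (0,6), t=3.5821 (wall)
  → r_2 = 3.5821
beam 3: φ=45°, α=255°
  d=(-0.2588,-0.9659)  start (4,5)  tX=1.7773 tY=0.2071  stride 1/|dx|=3.8637 1/|dy|=1.0353
    cross y-line → (4,4), t=0.2071
    cross y-line → (4,3), t=1.2423
    cross x-line → (3,3), t=1.7773
    cross y-line → (3,2), t=2.2776
    cross y-line → (3,1), t=3.3129
    cross y-line → (3,0), t=4.3482 (wall)
  → r_3 = 4.3482
beam 4: φ=90°, α=300°
  d=(0.5000,-0.8660)  start (4,5)  tX=1.0800 tY=0.2309  stride 1/|dx|=2.0000 1/|dy|=1.1547
    cross y-line → (4,4), t=0.2309
    cross x-line → (5,4), t=1.0800 (wall)
  → r_4 = 1.0800

ranges = [4.3879, 3.5821, 4.3482, 1.0800]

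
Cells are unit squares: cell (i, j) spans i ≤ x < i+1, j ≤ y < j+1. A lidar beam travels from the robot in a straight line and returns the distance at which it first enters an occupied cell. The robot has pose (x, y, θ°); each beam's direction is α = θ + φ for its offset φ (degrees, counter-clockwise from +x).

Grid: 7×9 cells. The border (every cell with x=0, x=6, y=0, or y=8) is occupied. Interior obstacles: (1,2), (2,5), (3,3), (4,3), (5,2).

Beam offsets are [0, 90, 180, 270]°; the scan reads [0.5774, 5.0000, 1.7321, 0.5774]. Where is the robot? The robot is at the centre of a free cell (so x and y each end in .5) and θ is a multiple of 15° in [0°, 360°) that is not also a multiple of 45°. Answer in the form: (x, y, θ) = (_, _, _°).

Candidates: 30 free-cell centres × 16 headings = 480 poses. Raycast each; keep the one whose scan matches to 4 dp.
  (1.5, 4.5, 150°): beam 2 = 1.0000 ≠ 5.0000 ✗
  (4.5, 7.5, 120°): beam 2 = 4.0415 ≠ 5.0000 ✗
  (5.5, 3.5, 330°): beam 2 = 1.0000 ≠ 5.0000 ✗
  (5.5, 3.5, 30°): beam 2 = 5.1962 ≠ 5.0000 ✗
  …
  (1.5, 3.5, 240°): r_1=0.5774, r_2=5.0000, r_3=1.7321, r_4=0.5774 — all match ✓
Only this pose fits every beam.

(x, y, θ) = (1.5, 3.5, 240°)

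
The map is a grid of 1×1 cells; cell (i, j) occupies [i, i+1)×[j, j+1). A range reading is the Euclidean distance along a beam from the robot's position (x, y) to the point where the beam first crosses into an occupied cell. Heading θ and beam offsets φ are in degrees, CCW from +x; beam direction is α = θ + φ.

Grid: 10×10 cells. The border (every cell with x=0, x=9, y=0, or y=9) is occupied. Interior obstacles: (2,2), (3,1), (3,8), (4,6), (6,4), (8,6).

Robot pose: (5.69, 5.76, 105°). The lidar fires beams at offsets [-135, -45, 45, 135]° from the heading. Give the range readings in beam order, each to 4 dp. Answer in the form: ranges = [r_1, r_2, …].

beam 1: φ=-135°, α=330°
  cosα=0.8660 sinα=-0.5000 | (5,5) | tMaxX 0.3580 tMaxY 1.5200 | tΔX 1.1547 tΔY 2.0000
    t=0.3580 [x] (6,5)
    t=1.5127 [x] (7,5)
    t=1.5200 [y] (7,4)
    t=2.6674 [x] (8,4)
    t=3.5200 [y] (8,3)
    t=3.8221 [x] (9,3) — stop
  → r_1 = 3.8221
beam 2: φ=-45°, α=60°
  cosα=0.5000 sinα=0.8660 | (5,5) | tMaxX 0.6200 tMaxY 0.2771 | tΔX 2.0000 tΔY 1.1547
    t=0.2771 [y] (5,6)
    t=0.6200 [x] (6,6)
    t=1.4318 [y] (6,7)
    t=2.5865 [y] (6,8)
    t=2.6200 [x] (7,8)
    t=3.7412 [y] (7,9) — stop
  → r_2 = 3.7412
beam 3: φ=45°, α=150°
  cosα=-0.8660 sinα=0.5000 | (5,5) | tMaxX 0.7967 tMaxY 0.4800 | tΔX 1.1547 tΔY 2.0000
    t=0.4800 [y] (5,6)
    t=0.7967 [x] (4,6) — stop
  → r_3 = 0.7967
beam 4: φ=135°, α=240°
  cosα=-0.5000 sinα=-0.8660 | (5,5) | tMaxX 1.3800 tMaxY 0.8776 | tΔX 2.0000 tΔY 1.1547
    t=0.8776 [y] (5,4)
    t=1.3800 [x] (4,4)
    t=2.0323 [y] (4,3)
    t=3.1870 [y] (4,2)
    t=3.3800 [x] (3,2)
    t=4.3417 [y] (3,1) — stop
  → r_4 = 4.3417

ranges = [3.8221, 3.7412, 0.7967, 4.3417]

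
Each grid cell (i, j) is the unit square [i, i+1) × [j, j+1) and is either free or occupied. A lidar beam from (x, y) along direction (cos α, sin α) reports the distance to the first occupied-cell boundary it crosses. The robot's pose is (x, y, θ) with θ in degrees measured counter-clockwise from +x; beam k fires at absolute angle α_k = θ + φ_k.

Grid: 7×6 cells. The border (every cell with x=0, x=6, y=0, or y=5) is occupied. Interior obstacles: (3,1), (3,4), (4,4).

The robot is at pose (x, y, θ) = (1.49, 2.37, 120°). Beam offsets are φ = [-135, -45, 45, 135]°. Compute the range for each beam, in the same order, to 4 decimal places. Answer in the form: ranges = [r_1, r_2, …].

beam 1: φ=-135°, α=345°
  cosα=0.9659 sinα=-0.2588 | (1,2) | tMaxX 0.5280 tMaxY 1.4296 | tΔX 1.0353 tΔY 3.8637
    t=0.5280 [x] (2,2)
    t=1.4296 [y] (2,1)
    t=1.5633 [x] (3,1) — stop
  → r_1 = 1.5633
beam 2: φ=-45°, α=75°
  cosα=0.2588 sinα=0.9659 | (1,2) | tMaxX 1.9705 tMaxY 0.6522 | tΔX 3.8637 tΔY 1.0353
    t=0.6522 [y] (1,3)
    t=1.6875 [y] (1,4)
    t=1.9705 [x] (2,4)
    t=2.7228 [y] (2,5) — stop
  → r_2 = 2.7228
beam 3: φ=45°, α=165°
  cosα=-0.9659 sinα=0.2588 | (1,2) | tMaxX 0.5073 tMaxY 2.4341 | tΔX 1.0353 tΔY 3.8637
    t=0.5073 [x] (0,2) — stop
  → r_3 = 0.5073
beam 4: φ=135°, α=255°
  cosα=-0.2588 sinα=-0.9659 | (1,2) | tMaxX 1.8932 tMaxY 0.3831 | tΔX 3.8637 tΔY 1.0353
    t=0.3831 [y] (1,1)
    t=1.4183 [y] (1,0) — stop
  → r_4 = 1.4183

ranges = [1.5633, 2.7228, 0.5073, 1.4183]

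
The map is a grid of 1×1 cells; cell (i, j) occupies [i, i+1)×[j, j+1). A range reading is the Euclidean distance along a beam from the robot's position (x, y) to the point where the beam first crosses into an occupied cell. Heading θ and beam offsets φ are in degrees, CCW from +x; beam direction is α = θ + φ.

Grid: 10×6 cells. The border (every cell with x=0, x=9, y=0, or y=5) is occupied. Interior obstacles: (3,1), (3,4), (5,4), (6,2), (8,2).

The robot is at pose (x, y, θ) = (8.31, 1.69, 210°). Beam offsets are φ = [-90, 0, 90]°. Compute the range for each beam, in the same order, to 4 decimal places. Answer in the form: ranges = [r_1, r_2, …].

ranges = [0.3580, 1.3800, 0.7967]

beam 1: φ=-90°, α=120°
  cosα=-0.5000 sinα=0.8660 | (8,1) | tMaxX 0.6200 tMaxY 0.3580 | tΔX 2.0000 tΔY 1.1547
    t=0.3580 [y] (8,2) — stop
  → r_1 = 0.3580
beam 2: φ=0°, α=210°
  cosα=-0.8660 sinα=-0.5000 | (8,1) | tMaxX 0.3580 tMaxY 1.3800 | tΔX 1.1547 tΔY 2.0000
    t=0.3580 [x] (7,1)
    t=1.3800 [y] (7,0) — stop
  → r_2 = 1.3800
beam 3: φ=90°, α=300°
  cosα=0.5000 sinα=-0.8660 | (8,1) | tMaxX 1.3800 tMaxY 0.7967 | tΔX 2.0000 tΔY 1.1547
    t=0.7967 [y] (8,0) — stop
  → r_3 = 0.7967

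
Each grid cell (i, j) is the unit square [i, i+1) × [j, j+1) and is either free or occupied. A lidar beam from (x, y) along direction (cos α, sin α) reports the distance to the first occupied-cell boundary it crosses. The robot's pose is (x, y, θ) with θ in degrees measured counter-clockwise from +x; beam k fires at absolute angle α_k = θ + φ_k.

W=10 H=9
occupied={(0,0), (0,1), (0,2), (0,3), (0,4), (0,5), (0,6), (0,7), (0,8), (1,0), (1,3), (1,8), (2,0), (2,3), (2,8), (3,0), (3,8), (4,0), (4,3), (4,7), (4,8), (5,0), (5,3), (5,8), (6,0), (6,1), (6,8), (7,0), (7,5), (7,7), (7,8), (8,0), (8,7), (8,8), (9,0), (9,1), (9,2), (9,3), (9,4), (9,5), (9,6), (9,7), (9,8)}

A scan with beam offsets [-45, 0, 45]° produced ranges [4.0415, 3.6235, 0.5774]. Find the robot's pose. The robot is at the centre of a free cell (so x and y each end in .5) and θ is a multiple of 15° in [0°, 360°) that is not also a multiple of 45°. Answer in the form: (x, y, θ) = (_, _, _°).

(x, y, θ) = (3.5, 7.5, 285°)

Candidates: 47 free-cell centres × 16 headings = 752 poses. Raycast each; keep the one whose scan matches to 4 dp.
  (3.5, 7.5, 255°): beam 1 = 2.8868 ≠ 4.0415 ✗
  (6.5, 6.5, 300°): beam 1 = 2.5882 ≠ 4.0415 ✗
  (1.5, 7.5, 240°): beam 1 = 0.5176 ≠ 4.0415 ✗
  …
  (3.5, 7.5, 285°): r_1=4.0415, r_2=3.6235, r_3=0.5774 — all match ✓
Unique over the lattice → pose = (3.5, 7.5, 285°).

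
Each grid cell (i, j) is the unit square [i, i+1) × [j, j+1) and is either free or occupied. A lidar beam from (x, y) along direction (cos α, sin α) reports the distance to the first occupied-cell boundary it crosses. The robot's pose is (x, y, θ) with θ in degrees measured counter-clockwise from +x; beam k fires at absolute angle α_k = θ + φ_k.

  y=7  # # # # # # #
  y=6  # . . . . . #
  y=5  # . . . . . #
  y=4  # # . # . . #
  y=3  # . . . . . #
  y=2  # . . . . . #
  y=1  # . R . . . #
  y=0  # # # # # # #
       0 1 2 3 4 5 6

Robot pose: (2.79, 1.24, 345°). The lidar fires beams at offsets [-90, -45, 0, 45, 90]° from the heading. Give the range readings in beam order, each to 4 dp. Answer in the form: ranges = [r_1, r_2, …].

beam 1: φ=-90°, α=255°
  d=(-0.2588,-0.9659)  start (2,1)  tX=3.0523 tY=0.2485  stride 1/|dx|=3.8637 1/|dy|=1.0353
    cross y-line → (2,0), t=0.2485 (wall)
  → r_1 = 0.2485
beam 2: φ=-45°, α=300°
  d=(0.5000,-0.8660)  start (2,1)  tX=0.4200 tY=0.2771  stride 1/|dx|=2.0000 1/|dy|=1.1547
    cross y-line → (2,0), t=0.2771 (wall)
  → r_2 = 0.2771
beam 3: φ=0°, α=345°
  d=(0.9659,-0.2588)  start (2,1)  tX=0.2174 tY=0.9273  stride 1/|dx|=1.0353 1/|dy|=3.8637
    cross x-line → (3,1), t=0.2174
    cross y-line → (3,0), t=0.9273 (wall)
  → r_3 = 0.9273
beam 4: φ=45°, α=30°
  d=(0.8660,0.5000)  start (2,1)  tX=0.2425 tY=1.5200  stride 1/|dx|=1.1547 1/|dy|=2.0000
    cross x-line → (3,1), t=0.2425
    cross x-line → (4,1), t=1.3972
    cross y-line → (4,2), t=1.5200
    cross x-line → (5,2), t=2.5519
    cross y-line → (5,3), t=3.5200
    cross x-line → (6,3), t=3.7066 (wall)
  → r_4 = 3.7066
beam 5: φ=90°, α=75°
  d=(0.2588,0.9659)  start (2,1)  tX=0.8114 tY=0.7868  stride 1/|dx|=3.8637 1/|dy|=1.0353
    cross y-line → (2,2), t=0.7868
    cross x-line → (3,2), t=0.8114
    cross y-line → (3,3), t=1.8221
    cross y-line → (3,4), t=2.8574 (wall)
  → r_5 = 2.8574

ranges = [0.2485, 0.2771, 0.9273, 3.7066, 2.8574]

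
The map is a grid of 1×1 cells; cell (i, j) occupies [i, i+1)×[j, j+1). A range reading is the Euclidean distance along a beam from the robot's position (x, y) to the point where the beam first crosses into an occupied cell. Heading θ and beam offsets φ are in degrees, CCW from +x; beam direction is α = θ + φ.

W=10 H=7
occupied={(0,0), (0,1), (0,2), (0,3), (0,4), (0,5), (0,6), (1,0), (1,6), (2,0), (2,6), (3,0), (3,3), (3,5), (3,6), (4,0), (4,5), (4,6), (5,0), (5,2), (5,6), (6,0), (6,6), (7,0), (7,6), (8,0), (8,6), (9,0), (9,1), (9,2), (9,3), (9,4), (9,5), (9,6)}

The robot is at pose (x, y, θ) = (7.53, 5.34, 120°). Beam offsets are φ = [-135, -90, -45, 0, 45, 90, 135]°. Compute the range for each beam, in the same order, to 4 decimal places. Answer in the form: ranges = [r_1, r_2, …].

ranges = [1.5219, 1.3200, 0.6833, 0.7621, 2.5500, 4.0761, 4.4931]

beam 1: φ=-135°, α=345°
  direction (0.9659, -0.2588); cell (7,5); t to first gridline: x 0.4866, y 1.3137 (then +1.0353 / +3.8637)
    (8,5) via x @ 0.4866
    (8,4) via y @ 1.3137
    (9,4) via x @ 1.5219  # hit
  → r_1 = 1.5219
beam 2: φ=-90°, α=30°
  direction (0.8660, 0.5000); cell (7,5); t to first gridline: x 0.5427, y 1.3200 (then +1.1547 / +2.0000)
    (8,5) via x @ 0.5427
    (8,6) via y @ 1.3200  # hit
  → r_2 = 1.3200
beam 3: φ=-45°, α=75°
  direction (0.2588, 0.9659); cell (7,5); t to first gridline: x 1.8159, y 0.6833 (then +3.8637 / +1.0353)
    (7,6) via y @ 0.6833  # hit
  → r_3 = 0.6833
beam 4: φ=0°, α=120°
  direction (-0.5000, 0.8660); cell (7,5); t to first gridline: x 1.0600, y 0.7621 (then +2.0000 / +1.1547)
    (7,6) via y @ 0.7621  # hit
  → r_4 = 0.7621
beam 5: φ=45°, α=165°
  direction (-0.9659, 0.2588); cell (7,5); t to first gridline: x 0.5487, y 2.5500 (then +1.0353 / +3.8637)
    (6,5) via x @ 0.5487
    (5,5) via x @ 1.5840
    (5,6) via y @ 2.5500  # hit
  → r_5 = 2.5500
beam 6: φ=90°, α=210°
  direction (-0.8660, -0.5000); cell (7,5); t to first gridline: x 0.6120, y 0.6800 (then +1.1547 / +2.0000)
    (6,5) via x @ 0.6120
    (6,4) via y @ 0.6800
    (5,4) via x @ 1.7667
    (5,3) via y @ 2.6800
    (4,3) via x @ 2.9214
    (3,3) via x @ 4.0761  # hit
  → r_6 = 4.0761
beam 7: φ=135°, α=255°
  direction (-0.2588, -0.9659); cell (7,5); t to first gridline: x 2.0478, y 0.3520 (then +3.8637 / +1.0353)
    (7,4) via y @ 0.3520
    (7,3) via y @ 1.3873
    (6,3) via x @ 2.0478
    (6,2) via y @ 2.4225
    (6,1) via y @ 3.4578
    (6,0) via y @ 4.4931  # hit
  → r_7 = 4.4931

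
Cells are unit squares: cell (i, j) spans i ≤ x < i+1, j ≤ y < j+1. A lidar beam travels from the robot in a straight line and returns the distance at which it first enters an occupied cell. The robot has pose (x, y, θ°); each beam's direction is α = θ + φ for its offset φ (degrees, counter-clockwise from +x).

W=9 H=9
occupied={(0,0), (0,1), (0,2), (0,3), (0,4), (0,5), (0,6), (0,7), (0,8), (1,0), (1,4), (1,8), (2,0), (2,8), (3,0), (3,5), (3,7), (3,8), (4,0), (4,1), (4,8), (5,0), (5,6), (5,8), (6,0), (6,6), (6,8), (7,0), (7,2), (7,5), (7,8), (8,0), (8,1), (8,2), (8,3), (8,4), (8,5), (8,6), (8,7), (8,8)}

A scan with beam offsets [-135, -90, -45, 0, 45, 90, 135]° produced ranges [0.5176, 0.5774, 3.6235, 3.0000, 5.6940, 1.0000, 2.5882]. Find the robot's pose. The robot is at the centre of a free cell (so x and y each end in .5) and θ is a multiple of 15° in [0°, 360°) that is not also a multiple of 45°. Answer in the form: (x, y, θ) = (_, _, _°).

(x, y, θ) = (2.5, 4.5, 300°)

Candidates: 41 free-cell centres × 16 headings = 656 poses. Raycast each; keep the one whose scan matches to 4 dp.
  (2.5, 7.5, 150°): beam 3 = 0.5176 ≠ 3.6235 ✗
  (7.5, 7.5, 300°): beam 1 = 1.9319 ≠ 0.5176 ✗
  (7.5, 1.5, 120°): beam 3 = 0.5176 ≠ 3.6235 ✗
  (7.5, 6.5, 60°): beam 3 = 0.5176 ≠ 3.6235 ✗
  (5.5, 2.5, 240°): beam 1 = 5.6940 ≠ 0.5176 ✗
  …
  (2.5, 4.5, 300°): r_1=0.5176, r_2=0.5774, r_3=3.6235, r_4=3.0000, r_5=5.6940, r_6=1.0000, r_7=2.5882 — all match ✓
No second candidate reproduces the full scan.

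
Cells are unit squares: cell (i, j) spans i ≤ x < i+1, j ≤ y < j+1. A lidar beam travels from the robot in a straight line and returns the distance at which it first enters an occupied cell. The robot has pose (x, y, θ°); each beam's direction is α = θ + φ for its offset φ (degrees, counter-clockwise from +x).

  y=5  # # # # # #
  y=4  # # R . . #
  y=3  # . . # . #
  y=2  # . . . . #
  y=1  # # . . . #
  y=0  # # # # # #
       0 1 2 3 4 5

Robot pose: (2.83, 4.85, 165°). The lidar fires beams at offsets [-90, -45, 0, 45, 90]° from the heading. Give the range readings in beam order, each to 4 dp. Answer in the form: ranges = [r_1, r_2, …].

ranges = [0.1553, 0.1732, 0.5796, 0.9584, 3.2069]

beam 1: φ=-90°, α=75°
  d=(0.2588,0.9659)  start (2,4)  tX=0.6568 tY=0.1553  stride 1/|dx|=3.8637 1/|dy|=1.0353
    cross y-line → (2,5), t=0.1553 (wall)
  → r_1 = 0.1553
beam 2: φ=-45°, α=120°
  d=(-0.5000,0.8660)  start (2,4)  tX=1.6600 tY=0.1732  stride 1/|dx|=2.0000 1/|dy|=1.1547
    cross y-line → (2,5), t=0.1732 (wall)
  → r_2 = 0.1732
beam 3: φ=0°, α=165°
  d=(-0.9659,0.2588)  start (2,4)  tX=0.8593 tY=0.5796  stride 1/|dx|=1.0353 1/|dy|=3.8637
    cross y-line → (2,5), t=0.5796 (wall)
  → r_3 = 0.5796
beam 4: φ=45°, α=210°
  d=(-0.8660,-0.5000)  start (2,4)  tX=0.9584 tY=1.7000  stride 1/|dx|=1.1547 1/|dy|=2.0000
    cross x-line → (1,4), t=0.9584 (wall)
  → r_4 = 0.9584
beam 5: φ=90°, α=255°
  d=(-0.2588,-0.9659)  start (2,4)  tX=3.2069 tY=0.8800  stride 1/|dx|=3.8637 1/|dy|=1.0353
    cross y-line → (2,3), t=0.8800
    cross y-line → (2,2), t=1.9153
    cross y-line → (2,1), t=2.9505
    cross x-line → (1,1), t=3.2069 (wall)
  → r_5 = 3.2069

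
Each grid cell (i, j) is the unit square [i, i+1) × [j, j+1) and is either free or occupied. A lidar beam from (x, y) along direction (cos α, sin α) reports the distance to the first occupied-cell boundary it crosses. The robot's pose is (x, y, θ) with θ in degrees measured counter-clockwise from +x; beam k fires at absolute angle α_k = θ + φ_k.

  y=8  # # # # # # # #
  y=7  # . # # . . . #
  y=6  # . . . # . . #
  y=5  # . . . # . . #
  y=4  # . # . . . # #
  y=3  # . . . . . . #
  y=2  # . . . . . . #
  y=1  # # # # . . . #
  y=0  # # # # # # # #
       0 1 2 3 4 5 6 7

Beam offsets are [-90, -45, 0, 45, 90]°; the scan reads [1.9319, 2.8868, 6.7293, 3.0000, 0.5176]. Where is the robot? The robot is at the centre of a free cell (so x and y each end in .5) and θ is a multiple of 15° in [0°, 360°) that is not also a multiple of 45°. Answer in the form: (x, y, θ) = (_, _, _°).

(x, y, θ) = (4.5, 1.5, 75°)

Candidates: 33 free-cell centres × 16 headings = 528 poses. Raycast each; keep the one whose scan matches to 4 dp.
  (2.5, 6.5, 60°): beam 1 = 1.7321 ≠ 1.9319 ✗
  (3.5, 2.5, 195°): beam 3 = 1.9319 ≠ 6.7293 ✗
  (1.5, 4.5, 75°): beam 1 = 0.5176 ≠ 1.9319 ✗
  (1.5, 6.5, 75°): beam 1 = 2.5882 ≠ 1.9319 ✗
  (4.5, 3.5, 30°): beam 1 = 2.8868 ≠ 1.9319 ✗
  …
  (4.5, 1.5, 75°): r_1=1.9319, r_2=2.8868, r_3=6.7293, r_4=3.0000, r_5=0.5176 — all match ✓
Unique over the lattice → pose = (4.5, 1.5, 75°).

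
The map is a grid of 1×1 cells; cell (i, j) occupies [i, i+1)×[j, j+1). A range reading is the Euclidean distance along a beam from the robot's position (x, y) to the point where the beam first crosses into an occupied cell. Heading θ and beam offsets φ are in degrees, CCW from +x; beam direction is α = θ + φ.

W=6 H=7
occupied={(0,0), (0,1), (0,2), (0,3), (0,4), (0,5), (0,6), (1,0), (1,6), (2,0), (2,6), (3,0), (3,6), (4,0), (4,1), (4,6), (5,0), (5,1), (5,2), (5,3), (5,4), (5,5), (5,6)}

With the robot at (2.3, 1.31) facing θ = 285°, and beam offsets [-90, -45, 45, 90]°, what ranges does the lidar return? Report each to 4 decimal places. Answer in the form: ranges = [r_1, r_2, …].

beam 1: φ=-90°, α=195°
  dir = (cos 195°, sin 195°) = (-0.9659, -0.2588); from cell (2,1)
  next x-line at t=0.3106, next y-line at t=1.1977; Δt_x=1.0353, Δt_y=3.8637
    x: enter (1,1) at t=0.3106
    y: enter (1,0) at t=1.1977 ← occupied
  → r_1 = 1.1977
beam 2: φ=-45°, α=240°
  dir = (cos 240°, sin 240°) = (-0.5000, -0.8660); from cell (2,1)
  next x-line at t=0.6000, next y-line at t=0.3580; Δt_x=2.0000, Δt_y=1.1547
    y: enter (2,0) at t=0.3580 ← occupied
  → r_2 = 0.3580
beam 3: φ=45°, α=330°
  dir = (cos 330°, sin 330°) = (0.8660, -0.5000); from cell (2,1)
  next x-line at t=0.8083, next y-line at t=0.6200; Δt_x=1.1547, Δt_y=2.0000
    y: enter (2,0) at t=0.6200 ← occupied
  → r_3 = 0.6200
beam 4: φ=90°, α=15°
  dir = (cos 15°, sin 15°) = (0.9659, 0.2588); from cell (2,1)
  next x-line at t=0.7247, next y-line at t=2.6660; Δt_x=1.0353, Δt_y=3.8637
    x: enter (3,1) at t=0.7247
    x: enter (4,1) at t=1.7600 ← occupied
  → r_4 = 1.7600

ranges = [1.1977, 0.3580, 0.6200, 1.7600]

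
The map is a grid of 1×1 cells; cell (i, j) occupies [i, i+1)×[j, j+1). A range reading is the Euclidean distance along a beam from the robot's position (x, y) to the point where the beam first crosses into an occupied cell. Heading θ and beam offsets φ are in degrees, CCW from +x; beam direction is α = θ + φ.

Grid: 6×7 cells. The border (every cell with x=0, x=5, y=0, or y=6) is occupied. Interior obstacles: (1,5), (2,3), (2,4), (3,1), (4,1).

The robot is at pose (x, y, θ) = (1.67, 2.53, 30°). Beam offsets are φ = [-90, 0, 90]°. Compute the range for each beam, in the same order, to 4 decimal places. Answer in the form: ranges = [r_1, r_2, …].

beam 1: φ=-90°, α=300°
  d=(0.5000,-0.8660)  start (1,2)  tX=0.6600 tY=0.6120  stride 1/|dx|=2.0000 1/|dy|=1.1547
    cross y-line → (1,1), t=0.6120
    cross x-line → (2,1), t=0.6600
    cross y-line → (2,0), t=1.7667 (wall)
  → r_1 = 1.7667
beam 2: φ=0°, α=30°
  d=(0.8660,0.5000)  start (1,2)  tX=0.3811 tY=0.9400  stride 1/|dx|=1.1547 1/|dy|=2.0000
    cross x-line → (2,2), t=0.3811
    cross y-line → (2,3), t=0.9400 (wall)
  → r_2 = 0.9400
beam 3: φ=90°, α=120°
  d=(-0.5000,0.8660)  start (1,2)  tX=1.3400 tY=0.5427  stride 1/|dx|=2.0000 1/|dy|=1.1547
    cross y-line → (1,3), t=0.5427
    cross x-line → (0,3), t=1.3400 (wall)
  → r_3 = 1.3400

ranges = [1.7667, 0.9400, 1.3400]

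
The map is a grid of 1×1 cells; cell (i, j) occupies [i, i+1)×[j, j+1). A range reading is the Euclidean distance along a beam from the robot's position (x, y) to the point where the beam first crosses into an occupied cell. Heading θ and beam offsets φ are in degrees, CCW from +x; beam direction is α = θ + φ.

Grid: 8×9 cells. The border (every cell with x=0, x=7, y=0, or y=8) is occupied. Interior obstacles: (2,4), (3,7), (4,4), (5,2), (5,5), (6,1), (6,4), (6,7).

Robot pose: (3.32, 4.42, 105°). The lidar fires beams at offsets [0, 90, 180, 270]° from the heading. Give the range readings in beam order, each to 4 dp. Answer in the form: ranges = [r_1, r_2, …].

ranges = [3.7063, 0.3313, 3.5406, 0.7040]

beam 1: φ=0°, α=105°
  dir = (cos 105°, sin 105°) = (-0.2588, 0.9659); from cell (3,4)
  next x-line at t=1.2364, next y-line at t=0.6005; Δt_x=3.8637, Δt_y=1.0353
    y: enter (3,5) at t=0.6005
    x: enter (2,5) at t=1.2364
    y: enter (2,6) at t=1.6357
    y: enter (2,7) at t=2.6710
    y: enter (2,8) at t=3.7063 ← occupied
  → r_1 = 3.7063
beam 2: φ=90°, α=195°
  dir = (cos 195°, sin 195°) = (-0.9659, -0.2588); from cell (3,4)
  next x-line at t=0.3313, next y-line at t=1.6228; Δt_x=1.0353, Δt_y=3.8637
    x: enter (2,4) at t=0.3313 ← occupied
  → r_2 = 0.3313
beam 3: φ=180°, α=285°
  dir = (cos 285°, sin 285°) = (0.2588, -0.9659); from cell (3,4)
  next x-line at t=2.6273, next y-line at t=0.4348; Δt_x=3.8637, Δt_y=1.0353
    y: enter (3,3) at t=0.4348
    y: enter (3,2) at t=1.4701
    y: enter (3,1) at t=2.5054
    x: enter (4,1) at t=2.6273
    y: enter (4,0) at t=3.5406 ← occupied
  → r_3 = 3.5406
beam 4: φ=270°, α=15°
  dir = (cos 15°, sin 15°) = (0.9659, 0.2588); from cell (3,4)
  next x-line at t=0.7040, next y-line at t=2.2409; Δt_x=1.0353, Δt_y=3.8637
    x: enter (4,4) at t=0.7040 ← occupied
  → r_4 = 0.7040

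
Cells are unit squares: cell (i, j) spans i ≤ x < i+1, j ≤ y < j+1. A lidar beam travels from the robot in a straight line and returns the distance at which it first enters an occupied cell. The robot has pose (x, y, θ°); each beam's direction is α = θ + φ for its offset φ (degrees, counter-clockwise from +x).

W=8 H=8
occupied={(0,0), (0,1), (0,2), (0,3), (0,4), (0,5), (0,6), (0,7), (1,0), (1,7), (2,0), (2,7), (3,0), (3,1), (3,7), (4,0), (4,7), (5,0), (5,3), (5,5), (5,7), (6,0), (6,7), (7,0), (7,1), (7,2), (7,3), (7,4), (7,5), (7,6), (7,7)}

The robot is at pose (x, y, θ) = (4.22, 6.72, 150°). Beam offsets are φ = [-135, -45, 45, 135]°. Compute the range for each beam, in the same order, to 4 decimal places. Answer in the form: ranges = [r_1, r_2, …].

beam 1: φ=-135°, α=15°
  dir = (cos 15°, sin 15°) = (0.9659, 0.2588); from cell (4,6)
  next x-line at t=0.8075, next y-line at t=1.0818; Δt_x=1.0353, Δt_y=3.8637
    x: enter (5,6) at t=0.8075
    y: enter (5,7) at t=1.0818 ← occupied
  → r_1 = 1.0818
beam 2: φ=-45°, α=105°
  dir = (cos 105°, sin 105°) = (-0.2588, 0.9659); from cell (4,6)
  next x-line at t=0.8500, next y-line at t=0.2899; Δt_x=3.8637, Δt_y=1.0353
    y: enter (4,7) at t=0.2899 ← occupied
  → r_2 = 0.2899
beam 3: φ=45°, α=195°
  dir = (cos 195°, sin 195°) = (-0.9659, -0.2588); from cell (4,6)
  next x-line at t=0.2278, next y-line at t=2.7819; Δt_x=1.0353, Δt_y=3.8637
    x: enter (3,6) at t=0.2278
    x: enter (2,6) at t=1.2630
    x: enter (1,6) at t=2.2983
    y: enter (1,5) at t=2.7819
    x: enter (0,5) at t=3.3336 ← occupied
  → r_3 = 3.3336
beam 4: φ=135°, α=285°
  dir = (cos 285°, sin 285°) = (0.2588, -0.9659); from cell (4,6)
  next x-line at t=3.0137, next y-line at t=0.7454; Δt_x=3.8637, Δt_y=1.0353
    y: enter (4,5) at t=0.7454
    y: enter (4,4) at t=1.7807
    y: enter (4,3) at t=2.8160
    x: enter (5,3) at t=3.0137 ← occupied
  → r_4 = 3.0137

ranges = [1.0818, 0.2899, 3.3336, 3.0137]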